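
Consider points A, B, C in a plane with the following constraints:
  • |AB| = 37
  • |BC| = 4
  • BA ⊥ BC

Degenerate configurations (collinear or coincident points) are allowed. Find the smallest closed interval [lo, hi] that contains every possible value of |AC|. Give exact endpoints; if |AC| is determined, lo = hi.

|AC| = √(1385)  (≈ 37.2156)

|AB| ∈ {37}
|BC| ∈ {4}
|AC| ∈ {√(1385)}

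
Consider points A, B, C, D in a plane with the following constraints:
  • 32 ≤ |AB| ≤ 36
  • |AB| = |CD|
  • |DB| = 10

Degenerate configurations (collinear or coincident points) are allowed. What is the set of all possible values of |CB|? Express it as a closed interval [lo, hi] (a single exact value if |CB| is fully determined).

|CB| ∈ [22, 46]  (≈ [22.0000, 46.0000])

|AB| ∈ [32, 36]
|BD| ∈ {10}
|CD| ∈ [32, 36]
|AD| ∈ [22, 46]
|BC| ∈ [22, 46]
|AC| ∈ [0, 82]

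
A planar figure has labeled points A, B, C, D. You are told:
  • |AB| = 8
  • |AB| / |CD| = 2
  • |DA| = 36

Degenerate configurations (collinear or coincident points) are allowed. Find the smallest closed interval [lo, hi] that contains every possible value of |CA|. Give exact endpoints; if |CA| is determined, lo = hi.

|CA| ∈ [32, 40]  (≈ [32.0000, 40.0000])

|AB| ∈ {8}
|AD| ∈ {36}
|CD| ∈ {4}
|BD| ∈ [28, 44]
|AC| ∈ [32, 40]
|BC| ∈ [24, 48]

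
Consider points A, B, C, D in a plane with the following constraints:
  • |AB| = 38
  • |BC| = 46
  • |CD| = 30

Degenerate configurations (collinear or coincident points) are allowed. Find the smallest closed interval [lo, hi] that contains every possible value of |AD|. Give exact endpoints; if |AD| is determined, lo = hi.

|AB| ∈ {38}
|BC| ∈ {46}
|CD| ∈ {30}
|AC| ∈ [8, 84]
|BD| ∈ [16, 76]
|AD| ∈ [0, 114]

|AD| ∈ [0, 114]  (≈ [0.0000, 114.0000])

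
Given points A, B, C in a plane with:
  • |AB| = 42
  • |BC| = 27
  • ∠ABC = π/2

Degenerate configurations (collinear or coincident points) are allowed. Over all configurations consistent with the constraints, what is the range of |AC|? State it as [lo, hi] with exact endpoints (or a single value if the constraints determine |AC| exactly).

|AB| ∈ {42}
|BC| ∈ {27}
|AC| ∈ {3·√(277)}

|AC| = 3·√(277)  (≈ 49.9300)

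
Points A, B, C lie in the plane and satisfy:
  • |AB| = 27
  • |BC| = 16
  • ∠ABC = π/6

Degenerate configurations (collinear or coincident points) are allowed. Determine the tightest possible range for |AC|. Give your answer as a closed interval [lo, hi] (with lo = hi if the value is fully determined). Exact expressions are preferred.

|AB| ∈ {27}
|BC| ∈ {16}
|AC| ∈ {√(985 - 432·√(3))}

|AC| = √(985 - 432·√(3))  (≈ 15.3868)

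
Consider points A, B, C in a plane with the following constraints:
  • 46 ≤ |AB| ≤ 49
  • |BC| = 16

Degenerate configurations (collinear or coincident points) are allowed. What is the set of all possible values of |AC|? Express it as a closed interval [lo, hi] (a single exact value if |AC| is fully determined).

|AB| ∈ [46, 49]
|BC| ∈ {16}
|AC| ∈ [30, 65]

|AC| ∈ [30, 65]  (≈ [30.0000, 65.0000])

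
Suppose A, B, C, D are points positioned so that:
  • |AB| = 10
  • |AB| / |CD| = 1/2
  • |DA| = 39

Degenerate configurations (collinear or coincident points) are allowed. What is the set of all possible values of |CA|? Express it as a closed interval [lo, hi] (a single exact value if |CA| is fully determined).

|CA| ∈ [19, 59]  (≈ [19.0000, 59.0000])

|AB| ∈ {10}
|AD| ∈ {39}
|CD| ∈ {20}
|BD| ∈ [29, 49]
|AC| ∈ [19, 59]
|BC| ∈ [9, 69]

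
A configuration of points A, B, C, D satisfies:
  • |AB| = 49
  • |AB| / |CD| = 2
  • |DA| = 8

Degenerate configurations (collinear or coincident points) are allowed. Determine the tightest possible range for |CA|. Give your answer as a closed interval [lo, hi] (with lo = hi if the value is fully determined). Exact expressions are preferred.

|CA| ∈ [33/2, 65/2]  (≈ [16.5000, 32.5000])

|AB| ∈ {49}
|AD| ∈ {8}
|CD| ∈ {49/2}
|BD| ∈ [41, 57]
|AC| ∈ [33/2, 65/2]
|BC| ∈ [33/2, 163/2]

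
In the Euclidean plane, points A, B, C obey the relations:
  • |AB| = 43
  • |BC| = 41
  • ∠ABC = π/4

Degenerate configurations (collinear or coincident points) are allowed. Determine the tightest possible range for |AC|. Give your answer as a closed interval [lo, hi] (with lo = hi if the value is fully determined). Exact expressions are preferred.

|AB| ∈ {43}
|BC| ∈ {41}
|AC| ∈ {√(3530 - 1763·√(2))}

|AC| = √(3530 - 1763·√(2))  (≈ 32.1985)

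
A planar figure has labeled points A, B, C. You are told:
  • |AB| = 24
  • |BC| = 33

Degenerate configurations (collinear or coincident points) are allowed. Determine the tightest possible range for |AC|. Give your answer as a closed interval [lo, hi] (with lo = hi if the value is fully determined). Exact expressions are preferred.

|AB| ∈ {24}
|BC| ∈ {33}
|AC| ∈ [9, 57]

|AC| ∈ [9, 57]  (≈ [9.0000, 57.0000])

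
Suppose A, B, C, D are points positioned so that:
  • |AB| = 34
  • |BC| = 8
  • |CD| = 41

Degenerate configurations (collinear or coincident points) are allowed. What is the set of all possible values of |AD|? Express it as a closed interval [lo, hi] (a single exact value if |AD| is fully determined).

|AD| ∈ [0, 83]  (≈ [0.0000, 83.0000])

|AB| ∈ {34}
|BC| ∈ {8}
|CD| ∈ {41}
|AC| ∈ [26, 42]
|BD| ∈ [33, 49]
|AD| ∈ [0, 83]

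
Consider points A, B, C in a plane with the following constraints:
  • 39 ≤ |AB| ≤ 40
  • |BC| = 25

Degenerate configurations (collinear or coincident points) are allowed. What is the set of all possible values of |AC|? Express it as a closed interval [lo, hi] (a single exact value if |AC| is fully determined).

|AC| ∈ [14, 65]  (≈ [14.0000, 65.0000])

|AB| ∈ [39, 40]
|BC| ∈ {25}
|AC| ∈ [14, 65]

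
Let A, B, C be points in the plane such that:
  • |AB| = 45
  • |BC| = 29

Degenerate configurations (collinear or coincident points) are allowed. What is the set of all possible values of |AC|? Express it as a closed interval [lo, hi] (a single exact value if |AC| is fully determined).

|AB| ∈ {45}
|BC| ∈ {29}
|AC| ∈ [16, 74]

|AC| ∈ [16, 74]  (≈ [16.0000, 74.0000])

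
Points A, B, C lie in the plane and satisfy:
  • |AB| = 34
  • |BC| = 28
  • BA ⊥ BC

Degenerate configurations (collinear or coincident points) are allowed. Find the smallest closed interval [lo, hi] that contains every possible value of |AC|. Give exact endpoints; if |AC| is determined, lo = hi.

|AC| = 2·√(485)  (≈ 44.0454)

|AB| ∈ {34}
|BC| ∈ {28}
|AC| ∈ {2·√(485)}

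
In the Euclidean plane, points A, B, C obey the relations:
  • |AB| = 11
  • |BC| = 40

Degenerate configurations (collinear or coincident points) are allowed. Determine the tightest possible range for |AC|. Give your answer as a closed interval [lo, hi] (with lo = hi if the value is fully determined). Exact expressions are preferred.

|AC| ∈ [29, 51]  (≈ [29.0000, 51.0000])

|AB| ∈ {11}
|BC| ∈ {40}
|AC| ∈ [29, 51]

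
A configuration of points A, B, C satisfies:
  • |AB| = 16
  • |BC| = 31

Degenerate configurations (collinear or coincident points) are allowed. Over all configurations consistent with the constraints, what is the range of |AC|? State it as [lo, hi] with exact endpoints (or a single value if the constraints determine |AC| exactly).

|AB| ∈ {16}
|BC| ∈ {31}
|AC| ∈ [15, 47]

|AC| ∈ [15, 47]  (≈ [15.0000, 47.0000])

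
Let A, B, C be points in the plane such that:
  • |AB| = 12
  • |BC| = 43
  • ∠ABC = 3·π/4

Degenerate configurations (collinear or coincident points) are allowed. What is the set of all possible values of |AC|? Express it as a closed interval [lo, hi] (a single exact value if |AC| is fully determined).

|AC| = √(516·√(2) + 1993)  (≈ 52.1798)

|AB| ∈ {12}
|BC| ∈ {43}
|AC| ∈ {√(516·√(2) + 1993)}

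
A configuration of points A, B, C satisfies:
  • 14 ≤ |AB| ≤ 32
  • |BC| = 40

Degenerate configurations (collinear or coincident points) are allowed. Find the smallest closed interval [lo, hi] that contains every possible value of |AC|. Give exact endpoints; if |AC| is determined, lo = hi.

|AB| ∈ [14, 32]
|BC| ∈ {40}
|AC| ∈ [8, 72]

|AC| ∈ [8, 72]  (≈ [8.0000, 72.0000])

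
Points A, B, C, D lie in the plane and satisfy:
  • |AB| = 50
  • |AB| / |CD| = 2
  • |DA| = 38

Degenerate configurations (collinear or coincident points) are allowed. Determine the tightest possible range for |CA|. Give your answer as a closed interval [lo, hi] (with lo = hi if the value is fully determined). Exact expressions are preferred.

|CA| ∈ [13, 63]  (≈ [13.0000, 63.0000])

|AB| ∈ {50}
|AD| ∈ {38}
|CD| ∈ {25}
|BD| ∈ [12, 88]
|AC| ∈ [13, 63]
|BC| ∈ [0, 113]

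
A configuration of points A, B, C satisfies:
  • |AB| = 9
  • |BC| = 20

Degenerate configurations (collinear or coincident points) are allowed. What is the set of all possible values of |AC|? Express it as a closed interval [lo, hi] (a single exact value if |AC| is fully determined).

|AB| ∈ {9}
|BC| ∈ {20}
|AC| ∈ [11, 29]

|AC| ∈ [11, 29]  (≈ [11.0000, 29.0000])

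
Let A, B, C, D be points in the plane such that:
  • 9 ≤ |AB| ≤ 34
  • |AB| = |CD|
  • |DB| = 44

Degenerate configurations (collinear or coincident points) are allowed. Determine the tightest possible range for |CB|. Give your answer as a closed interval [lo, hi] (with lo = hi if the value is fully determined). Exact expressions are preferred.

|AB| ∈ [9, 34]
|BD| ∈ {44}
|CD| ∈ [9, 34]
|AD| ∈ [10, 78]
|BC| ∈ [10, 78]
|AC| ∈ [0, 112]

|CB| ∈ [10, 78]  (≈ [10.0000, 78.0000])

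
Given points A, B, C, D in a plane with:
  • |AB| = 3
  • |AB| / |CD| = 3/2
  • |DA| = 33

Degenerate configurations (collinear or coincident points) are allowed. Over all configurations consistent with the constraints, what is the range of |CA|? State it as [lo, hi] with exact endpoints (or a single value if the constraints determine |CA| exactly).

|AB| ∈ {3}
|AD| ∈ {33}
|CD| ∈ {2}
|BD| ∈ [30, 36]
|AC| ∈ [31, 35]
|BC| ∈ [28, 38]

|CA| ∈ [31, 35]  (≈ [31.0000, 35.0000])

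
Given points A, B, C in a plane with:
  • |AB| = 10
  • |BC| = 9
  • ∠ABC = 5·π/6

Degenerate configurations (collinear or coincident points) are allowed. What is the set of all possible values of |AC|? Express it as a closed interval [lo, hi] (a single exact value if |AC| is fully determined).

|AC| = √(90·√(3) + 181)  (≈ 18.3544)

|AB| ∈ {10}
|BC| ∈ {9}
|AC| ∈ {√(90·√(3) + 181)}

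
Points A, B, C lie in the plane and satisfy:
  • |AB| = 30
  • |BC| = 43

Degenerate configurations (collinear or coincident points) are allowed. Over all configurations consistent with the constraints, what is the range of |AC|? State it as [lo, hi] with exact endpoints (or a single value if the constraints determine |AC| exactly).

|AB| ∈ {30}
|BC| ∈ {43}
|AC| ∈ [13, 73]

|AC| ∈ [13, 73]  (≈ [13.0000, 73.0000])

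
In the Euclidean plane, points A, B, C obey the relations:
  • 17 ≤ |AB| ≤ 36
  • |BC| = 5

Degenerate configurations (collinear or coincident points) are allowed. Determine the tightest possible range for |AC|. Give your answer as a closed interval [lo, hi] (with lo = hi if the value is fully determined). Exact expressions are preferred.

|AB| ∈ [17, 36]
|BC| ∈ {5}
|AC| ∈ [12, 41]

|AC| ∈ [12, 41]  (≈ [12.0000, 41.0000])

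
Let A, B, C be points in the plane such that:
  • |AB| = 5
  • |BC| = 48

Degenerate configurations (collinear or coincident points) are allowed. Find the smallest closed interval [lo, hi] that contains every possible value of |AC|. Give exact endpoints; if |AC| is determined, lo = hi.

|AC| ∈ [43, 53]  (≈ [43.0000, 53.0000])

|AB| ∈ {5}
|BC| ∈ {48}
|AC| ∈ [43, 53]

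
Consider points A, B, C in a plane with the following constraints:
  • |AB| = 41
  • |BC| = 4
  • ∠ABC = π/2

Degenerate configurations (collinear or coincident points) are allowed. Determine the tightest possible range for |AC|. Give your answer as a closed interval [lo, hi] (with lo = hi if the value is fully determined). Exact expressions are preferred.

|AB| ∈ {41}
|BC| ∈ {4}
|AC| ∈ {√(1697)}

|AC| = √(1697)  (≈ 41.1947)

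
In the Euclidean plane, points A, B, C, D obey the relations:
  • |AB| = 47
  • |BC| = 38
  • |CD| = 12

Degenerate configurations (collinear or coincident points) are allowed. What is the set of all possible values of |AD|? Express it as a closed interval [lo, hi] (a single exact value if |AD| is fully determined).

|AB| ∈ {47}
|BC| ∈ {38}
|CD| ∈ {12}
|AC| ∈ [9, 85]
|BD| ∈ [26, 50]
|AD| ∈ [0, 97]

|AD| ∈ [0, 97]  (≈ [0.0000, 97.0000])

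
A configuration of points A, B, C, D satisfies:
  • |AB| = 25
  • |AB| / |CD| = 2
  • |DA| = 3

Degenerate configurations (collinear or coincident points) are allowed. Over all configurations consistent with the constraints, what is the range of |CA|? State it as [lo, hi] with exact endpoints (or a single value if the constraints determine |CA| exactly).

|CA| ∈ [19/2, 31/2]  (≈ [9.5000, 15.5000])

|AB| ∈ {25}
|AD| ∈ {3}
|CD| ∈ {25/2}
|BD| ∈ [22, 28]
|AC| ∈ [19/2, 31/2]
|BC| ∈ [19/2, 81/2]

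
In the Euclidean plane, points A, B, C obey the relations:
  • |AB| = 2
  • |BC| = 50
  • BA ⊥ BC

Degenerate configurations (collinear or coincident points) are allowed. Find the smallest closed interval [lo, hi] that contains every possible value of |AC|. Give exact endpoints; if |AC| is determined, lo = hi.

|AC| = 2·√(626)  (≈ 50.0400)

|AB| ∈ {2}
|BC| ∈ {50}
|AC| ∈ {2·√(626)}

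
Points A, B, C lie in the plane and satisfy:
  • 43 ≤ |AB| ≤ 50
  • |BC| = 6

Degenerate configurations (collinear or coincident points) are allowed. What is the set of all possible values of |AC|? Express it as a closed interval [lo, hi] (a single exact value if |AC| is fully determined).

|AC| ∈ [37, 56]  (≈ [37.0000, 56.0000])

|AB| ∈ [43, 50]
|BC| ∈ {6}
|AC| ∈ [37, 56]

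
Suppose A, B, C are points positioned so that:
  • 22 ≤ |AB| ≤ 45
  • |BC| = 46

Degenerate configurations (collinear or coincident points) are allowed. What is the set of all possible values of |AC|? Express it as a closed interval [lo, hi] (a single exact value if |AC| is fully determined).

|AB| ∈ [22, 45]
|BC| ∈ {46}
|AC| ∈ [1, 91]

|AC| ∈ [1, 91]  (≈ [1.0000, 91.0000])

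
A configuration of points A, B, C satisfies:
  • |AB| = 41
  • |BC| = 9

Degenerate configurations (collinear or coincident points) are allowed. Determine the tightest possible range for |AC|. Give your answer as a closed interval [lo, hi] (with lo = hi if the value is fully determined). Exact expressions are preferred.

|AC| ∈ [32, 50]  (≈ [32.0000, 50.0000])

|AB| ∈ {41}
|BC| ∈ {9}
|AC| ∈ [32, 50]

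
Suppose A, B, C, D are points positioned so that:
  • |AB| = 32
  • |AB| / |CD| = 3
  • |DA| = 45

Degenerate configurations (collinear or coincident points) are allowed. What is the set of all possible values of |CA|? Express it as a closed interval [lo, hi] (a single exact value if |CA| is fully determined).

|AB| ∈ {32}
|AD| ∈ {45}
|CD| ∈ {32/3}
|BD| ∈ [13, 77]
|AC| ∈ [103/3, 167/3]
|BC| ∈ [7/3, 263/3]

|CA| ∈ [103/3, 167/3]  (≈ [34.3333, 55.6667])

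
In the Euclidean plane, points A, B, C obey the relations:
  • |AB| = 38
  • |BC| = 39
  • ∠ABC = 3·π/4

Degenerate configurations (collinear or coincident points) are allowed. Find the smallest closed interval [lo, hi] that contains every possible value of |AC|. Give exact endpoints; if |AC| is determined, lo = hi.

|AB| ∈ {38}
|BC| ∈ {39}
|AC| ∈ {√(1482·√(2) + 2965)}

|AC| = √(1482·√(2) + 2965)  (≈ 71.1398)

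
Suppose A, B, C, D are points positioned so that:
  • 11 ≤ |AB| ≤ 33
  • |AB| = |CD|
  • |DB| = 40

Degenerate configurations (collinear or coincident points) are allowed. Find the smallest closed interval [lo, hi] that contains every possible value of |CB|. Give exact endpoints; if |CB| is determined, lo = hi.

|CB| ∈ [7, 73]  (≈ [7.0000, 73.0000])

|AB| ∈ [11, 33]
|BD| ∈ {40}
|CD| ∈ [11, 33]
|AD| ∈ [7, 73]
|BC| ∈ [7, 73]
|AC| ∈ [0, 106]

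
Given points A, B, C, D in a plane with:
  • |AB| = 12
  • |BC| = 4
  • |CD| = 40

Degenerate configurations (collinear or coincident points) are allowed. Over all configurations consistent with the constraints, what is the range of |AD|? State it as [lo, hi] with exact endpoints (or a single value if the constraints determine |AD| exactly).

|AB| ∈ {12}
|BC| ∈ {4}
|CD| ∈ {40}
|AC| ∈ [8, 16]
|BD| ∈ [36, 44]
|AD| ∈ [24, 56]

|AD| ∈ [24, 56]  (≈ [24.0000, 56.0000])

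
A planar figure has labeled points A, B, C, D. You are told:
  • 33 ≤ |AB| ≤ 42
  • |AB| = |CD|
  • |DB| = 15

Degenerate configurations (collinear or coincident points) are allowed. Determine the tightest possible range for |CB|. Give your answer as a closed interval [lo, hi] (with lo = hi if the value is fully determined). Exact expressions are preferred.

|AB| ∈ [33, 42]
|BD| ∈ {15}
|CD| ∈ [33, 42]
|AD| ∈ [18, 57]
|BC| ∈ [18, 57]
|AC| ∈ [0, 99]

|CB| ∈ [18, 57]  (≈ [18.0000, 57.0000])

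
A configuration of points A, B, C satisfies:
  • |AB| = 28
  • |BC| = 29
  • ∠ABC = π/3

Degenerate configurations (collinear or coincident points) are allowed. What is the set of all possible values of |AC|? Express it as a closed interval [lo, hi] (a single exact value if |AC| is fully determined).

|AB| ∈ {28}
|BC| ∈ {29}
|AC| ∈ {√(813)}

|AC| = √(813)  (≈ 28.5132)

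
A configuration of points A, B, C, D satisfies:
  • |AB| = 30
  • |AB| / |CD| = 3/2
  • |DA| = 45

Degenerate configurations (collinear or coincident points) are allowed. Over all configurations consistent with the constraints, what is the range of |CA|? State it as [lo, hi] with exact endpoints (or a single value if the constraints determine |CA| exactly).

|AB| ∈ {30}
|AD| ∈ {45}
|CD| ∈ {20}
|BD| ∈ [15, 75]
|AC| ∈ [25, 65]
|BC| ∈ [0, 95]

|CA| ∈ [25, 65]  (≈ [25.0000, 65.0000])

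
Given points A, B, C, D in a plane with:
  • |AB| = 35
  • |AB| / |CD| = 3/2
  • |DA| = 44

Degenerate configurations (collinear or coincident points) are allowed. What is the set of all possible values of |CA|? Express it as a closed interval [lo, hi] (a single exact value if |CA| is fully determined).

|CA| ∈ [62/3, 202/3]  (≈ [20.6667, 67.3333])

|AB| ∈ {35}
|AD| ∈ {44}
|CD| ∈ {70/3}
|BD| ∈ [9, 79]
|AC| ∈ [62/3, 202/3]
|BC| ∈ [0, 307/3]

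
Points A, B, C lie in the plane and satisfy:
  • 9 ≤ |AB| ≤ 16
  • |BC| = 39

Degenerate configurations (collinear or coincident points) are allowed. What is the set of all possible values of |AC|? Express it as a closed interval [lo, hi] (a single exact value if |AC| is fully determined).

|AB| ∈ [9, 16]
|BC| ∈ {39}
|AC| ∈ [23, 55]

|AC| ∈ [23, 55]  (≈ [23.0000, 55.0000])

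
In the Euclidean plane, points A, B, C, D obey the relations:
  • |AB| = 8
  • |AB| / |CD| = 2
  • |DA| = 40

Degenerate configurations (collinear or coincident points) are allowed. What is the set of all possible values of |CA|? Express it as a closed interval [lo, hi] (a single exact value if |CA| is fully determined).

|CA| ∈ [36, 44]  (≈ [36.0000, 44.0000])

|AB| ∈ {8}
|AD| ∈ {40}
|CD| ∈ {4}
|BD| ∈ [32, 48]
|AC| ∈ [36, 44]
|BC| ∈ [28, 52]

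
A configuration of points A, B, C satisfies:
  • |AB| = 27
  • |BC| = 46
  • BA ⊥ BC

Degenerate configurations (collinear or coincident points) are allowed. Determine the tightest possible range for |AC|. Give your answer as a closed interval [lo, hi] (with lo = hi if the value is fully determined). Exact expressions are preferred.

|AB| ∈ {27}
|BC| ∈ {46}
|AC| ∈ {√(2845)}

|AC| = √(2845)  (≈ 53.3385)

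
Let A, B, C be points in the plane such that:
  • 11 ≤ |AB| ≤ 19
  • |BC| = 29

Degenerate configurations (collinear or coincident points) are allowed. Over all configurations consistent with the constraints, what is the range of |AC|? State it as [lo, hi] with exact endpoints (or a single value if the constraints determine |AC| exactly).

|AB| ∈ [11, 19]
|BC| ∈ {29}
|AC| ∈ [10, 48]

|AC| ∈ [10, 48]  (≈ [10.0000, 48.0000])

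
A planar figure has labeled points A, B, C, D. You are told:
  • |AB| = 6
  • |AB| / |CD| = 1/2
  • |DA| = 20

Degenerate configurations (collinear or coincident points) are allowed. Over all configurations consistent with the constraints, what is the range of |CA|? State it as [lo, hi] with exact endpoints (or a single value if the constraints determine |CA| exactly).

|CA| ∈ [8, 32]  (≈ [8.0000, 32.0000])

|AB| ∈ {6}
|AD| ∈ {20}
|CD| ∈ {12}
|BD| ∈ [14, 26]
|AC| ∈ [8, 32]
|BC| ∈ [2, 38]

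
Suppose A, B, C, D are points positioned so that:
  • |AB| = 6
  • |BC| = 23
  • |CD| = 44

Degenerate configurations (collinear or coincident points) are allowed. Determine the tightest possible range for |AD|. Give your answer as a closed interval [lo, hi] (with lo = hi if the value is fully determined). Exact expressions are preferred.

|AD| ∈ [15, 73]  (≈ [15.0000, 73.0000])

|AB| ∈ {6}
|BC| ∈ {23}
|CD| ∈ {44}
|AC| ∈ [17, 29]
|BD| ∈ [21, 67]
|AD| ∈ [15, 73]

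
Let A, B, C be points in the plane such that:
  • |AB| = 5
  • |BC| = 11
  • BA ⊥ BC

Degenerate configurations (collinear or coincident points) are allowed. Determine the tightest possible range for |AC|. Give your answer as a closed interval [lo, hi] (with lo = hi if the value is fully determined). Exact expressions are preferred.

|AC| = √(146)  (≈ 12.0830)

|AB| ∈ {5}
|BC| ∈ {11}
|AC| ∈ {√(146)}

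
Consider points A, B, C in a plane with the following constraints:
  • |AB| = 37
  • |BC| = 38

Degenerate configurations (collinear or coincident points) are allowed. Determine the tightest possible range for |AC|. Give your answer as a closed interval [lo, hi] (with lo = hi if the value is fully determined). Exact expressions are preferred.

|AC| ∈ [1, 75]  (≈ [1.0000, 75.0000])

|AB| ∈ {37}
|BC| ∈ {38}
|AC| ∈ [1, 75]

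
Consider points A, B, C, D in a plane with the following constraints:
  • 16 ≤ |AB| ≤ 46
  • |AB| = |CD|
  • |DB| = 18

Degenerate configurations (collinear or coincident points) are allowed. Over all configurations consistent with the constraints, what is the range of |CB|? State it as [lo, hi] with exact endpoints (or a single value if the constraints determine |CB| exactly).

|AB| ∈ [16, 46]
|BD| ∈ {18}
|CD| ∈ [16, 46]
|AD| ∈ [0, 64]
|BC| ∈ [0, 64]
|AC| ∈ [0, 110]

|CB| ∈ [0, 64]  (≈ [0.0000, 64.0000])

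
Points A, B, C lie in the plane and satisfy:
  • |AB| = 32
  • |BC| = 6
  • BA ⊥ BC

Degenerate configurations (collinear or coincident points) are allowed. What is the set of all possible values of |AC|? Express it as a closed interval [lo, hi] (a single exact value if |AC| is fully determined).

|AC| = 2·√(265)  (≈ 32.5576)

|AB| ∈ {32}
|BC| ∈ {6}
|AC| ∈ {2·√(265)}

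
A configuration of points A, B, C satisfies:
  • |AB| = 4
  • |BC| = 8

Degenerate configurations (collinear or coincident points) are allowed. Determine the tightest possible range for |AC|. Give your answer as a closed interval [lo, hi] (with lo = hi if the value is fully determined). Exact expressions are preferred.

|AC| ∈ [4, 12]  (≈ [4.0000, 12.0000])

|AB| ∈ {4}
|BC| ∈ {8}
|AC| ∈ [4, 12]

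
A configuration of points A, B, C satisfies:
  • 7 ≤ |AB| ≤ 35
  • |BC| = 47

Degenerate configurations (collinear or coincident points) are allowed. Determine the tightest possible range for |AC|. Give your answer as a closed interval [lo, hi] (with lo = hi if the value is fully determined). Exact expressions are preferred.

|AC| ∈ [12, 82]  (≈ [12.0000, 82.0000])

|AB| ∈ [7, 35]
|BC| ∈ {47}
|AC| ∈ [12, 82]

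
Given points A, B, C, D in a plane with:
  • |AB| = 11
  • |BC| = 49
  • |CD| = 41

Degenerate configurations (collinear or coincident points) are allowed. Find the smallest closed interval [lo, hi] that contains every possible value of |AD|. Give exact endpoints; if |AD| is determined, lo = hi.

|AD| ∈ [0, 101]  (≈ [0.0000, 101.0000])

|AB| ∈ {11}
|BC| ∈ {49}
|CD| ∈ {41}
|AC| ∈ [38, 60]
|BD| ∈ [8, 90]
|AD| ∈ [0, 101]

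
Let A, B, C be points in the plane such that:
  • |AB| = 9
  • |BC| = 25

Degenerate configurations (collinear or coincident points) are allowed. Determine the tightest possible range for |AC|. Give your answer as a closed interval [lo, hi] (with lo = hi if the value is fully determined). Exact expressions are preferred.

|AB| ∈ {9}
|BC| ∈ {25}
|AC| ∈ [16, 34]

|AC| ∈ [16, 34]  (≈ [16.0000, 34.0000])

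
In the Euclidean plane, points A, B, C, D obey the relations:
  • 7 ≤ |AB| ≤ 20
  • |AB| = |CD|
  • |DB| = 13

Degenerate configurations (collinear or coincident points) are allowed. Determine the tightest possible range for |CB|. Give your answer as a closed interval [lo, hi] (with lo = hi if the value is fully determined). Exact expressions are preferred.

|CB| ∈ [0, 33]  (≈ [0.0000, 33.0000])

|AB| ∈ [7, 20]
|BD| ∈ {13}
|CD| ∈ [7, 20]
|AD| ∈ [0, 33]
|BC| ∈ [0, 33]
|AC| ∈ [0, 53]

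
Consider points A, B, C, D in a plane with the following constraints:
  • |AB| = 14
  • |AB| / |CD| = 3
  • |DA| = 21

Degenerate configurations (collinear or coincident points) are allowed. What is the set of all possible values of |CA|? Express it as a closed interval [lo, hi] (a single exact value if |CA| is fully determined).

|CA| ∈ [49/3, 77/3]  (≈ [16.3333, 25.6667])

|AB| ∈ {14}
|AD| ∈ {21}
|CD| ∈ {14/3}
|BD| ∈ [7, 35]
|AC| ∈ [49/3, 77/3]
|BC| ∈ [7/3, 119/3]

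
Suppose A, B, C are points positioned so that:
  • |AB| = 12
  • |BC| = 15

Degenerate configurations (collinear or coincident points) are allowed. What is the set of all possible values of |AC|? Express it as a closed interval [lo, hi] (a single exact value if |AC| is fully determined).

|AB| ∈ {12}
|BC| ∈ {15}
|AC| ∈ [3, 27]

|AC| ∈ [3, 27]  (≈ [3.0000, 27.0000])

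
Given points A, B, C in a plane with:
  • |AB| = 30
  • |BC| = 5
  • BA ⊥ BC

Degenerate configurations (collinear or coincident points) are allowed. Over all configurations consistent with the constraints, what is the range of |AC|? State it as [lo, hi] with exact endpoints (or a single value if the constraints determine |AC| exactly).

|AC| = 5·√(37)  (≈ 30.4138)

|AB| ∈ {30}
|BC| ∈ {5}
|AC| ∈ {5·√(37)}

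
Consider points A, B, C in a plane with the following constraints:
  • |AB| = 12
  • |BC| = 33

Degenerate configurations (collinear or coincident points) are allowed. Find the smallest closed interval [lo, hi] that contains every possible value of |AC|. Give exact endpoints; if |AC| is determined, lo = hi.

|AC| ∈ [21, 45]  (≈ [21.0000, 45.0000])

|AB| ∈ {12}
|BC| ∈ {33}
|AC| ∈ [21, 45]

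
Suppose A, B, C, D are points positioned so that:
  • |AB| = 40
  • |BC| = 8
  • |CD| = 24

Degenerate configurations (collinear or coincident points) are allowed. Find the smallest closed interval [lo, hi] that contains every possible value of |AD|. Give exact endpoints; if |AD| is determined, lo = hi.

|AB| ∈ {40}
|BC| ∈ {8}
|CD| ∈ {24}
|AC| ∈ [32, 48]
|BD| ∈ [16, 32]
|AD| ∈ [8, 72]

|AD| ∈ [8, 72]  (≈ [8.0000, 72.0000])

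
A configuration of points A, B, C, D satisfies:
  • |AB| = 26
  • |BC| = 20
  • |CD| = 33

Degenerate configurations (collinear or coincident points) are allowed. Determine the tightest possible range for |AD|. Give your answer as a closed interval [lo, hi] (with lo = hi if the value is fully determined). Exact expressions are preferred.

|AB| ∈ {26}
|BC| ∈ {20}
|CD| ∈ {33}
|AC| ∈ [6, 46]
|BD| ∈ [13, 53]
|AD| ∈ [0, 79]

|AD| ∈ [0, 79]  (≈ [0.0000, 79.0000])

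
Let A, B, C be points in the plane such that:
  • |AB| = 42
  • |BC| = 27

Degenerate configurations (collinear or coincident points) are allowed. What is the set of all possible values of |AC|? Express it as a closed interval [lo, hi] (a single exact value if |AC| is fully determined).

|AB| ∈ {42}
|BC| ∈ {27}
|AC| ∈ [15, 69]

|AC| ∈ [15, 69]  (≈ [15.0000, 69.0000])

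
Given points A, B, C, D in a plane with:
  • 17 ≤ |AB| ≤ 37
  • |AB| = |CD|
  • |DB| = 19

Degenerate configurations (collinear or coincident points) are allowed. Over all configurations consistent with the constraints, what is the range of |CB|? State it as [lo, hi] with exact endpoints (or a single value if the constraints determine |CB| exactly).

|AB| ∈ [17, 37]
|BD| ∈ {19}
|CD| ∈ [17, 37]
|AD| ∈ [0, 56]
|BC| ∈ [0, 56]
|AC| ∈ [0, 93]

|CB| ∈ [0, 56]  (≈ [0.0000, 56.0000])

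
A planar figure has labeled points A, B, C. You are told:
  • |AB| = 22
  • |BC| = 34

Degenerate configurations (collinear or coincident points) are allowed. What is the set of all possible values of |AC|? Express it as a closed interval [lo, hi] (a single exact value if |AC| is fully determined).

|AC| ∈ [12, 56]  (≈ [12.0000, 56.0000])

|AB| ∈ {22}
|BC| ∈ {34}
|AC| ∈ [12, 56]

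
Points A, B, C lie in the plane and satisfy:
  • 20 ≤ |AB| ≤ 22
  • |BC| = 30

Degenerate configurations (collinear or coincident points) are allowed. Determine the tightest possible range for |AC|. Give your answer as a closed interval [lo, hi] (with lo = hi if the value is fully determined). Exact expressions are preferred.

|AB| ∈ [20, 22]
|BC| ∈ {30}
|AC| ∈ [8, 52]

|AC| ∈ [8, 52]  (≈ [8.0000, 52.0000])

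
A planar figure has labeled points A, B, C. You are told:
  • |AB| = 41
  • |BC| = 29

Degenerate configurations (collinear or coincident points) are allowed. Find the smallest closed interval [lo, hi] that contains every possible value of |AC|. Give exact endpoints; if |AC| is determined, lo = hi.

|AC| ∈ [12, 70]  (≈ [12.0000, 70.0000])

|AB| ∈ {41}
|BC| ∈ {29}
|AC| ∈ [12, 70]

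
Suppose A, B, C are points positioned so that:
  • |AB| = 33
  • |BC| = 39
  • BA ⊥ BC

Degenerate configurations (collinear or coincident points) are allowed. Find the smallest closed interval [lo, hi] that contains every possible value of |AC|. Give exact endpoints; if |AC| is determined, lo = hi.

|AB| ∈ {33}
|BC| ∈ {39}
|AC| ∈ {3·√(290)}

|AC| = 3·√(290)  (≈ 51.0882)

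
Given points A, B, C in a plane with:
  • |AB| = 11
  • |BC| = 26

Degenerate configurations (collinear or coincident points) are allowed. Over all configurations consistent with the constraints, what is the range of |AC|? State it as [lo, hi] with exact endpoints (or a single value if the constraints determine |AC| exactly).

|AC| ∈ [15, 37]  (≈ [15.0000, 37.0000])

|AB| ∈ {11}
|BC| ∈ {26}
|AC| ∈ [15, 37]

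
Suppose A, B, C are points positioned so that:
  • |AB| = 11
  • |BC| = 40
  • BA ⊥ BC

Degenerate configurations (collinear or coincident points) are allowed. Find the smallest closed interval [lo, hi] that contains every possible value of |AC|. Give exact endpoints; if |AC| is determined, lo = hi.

|AB| ∈ {11}
|BC| ∈ {40}
|AC| ∈ {√(1721)}

|AC| = √(1721)  (≈ 41.4849)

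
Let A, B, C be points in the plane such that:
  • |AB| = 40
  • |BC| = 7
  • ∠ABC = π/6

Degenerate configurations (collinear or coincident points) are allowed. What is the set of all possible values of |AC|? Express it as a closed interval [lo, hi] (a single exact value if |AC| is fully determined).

|AC| = √(1649 - 280·√(3))  (≈ 34.1178)

|AB| ∈ {40}
|BC| ∈ {7}
|AC| ∈ {√(1649 - 280·√(3))}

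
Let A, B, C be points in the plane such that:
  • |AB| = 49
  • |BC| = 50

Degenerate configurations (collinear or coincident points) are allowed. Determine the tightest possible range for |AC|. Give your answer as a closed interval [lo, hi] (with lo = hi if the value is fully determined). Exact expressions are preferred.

|AC| ∈ [1, 99]  (≈ [1.0000, 99.0000])

|AB| ∈ {49}
|BC| ∈ {50}
|AC| ∈ [1, 99]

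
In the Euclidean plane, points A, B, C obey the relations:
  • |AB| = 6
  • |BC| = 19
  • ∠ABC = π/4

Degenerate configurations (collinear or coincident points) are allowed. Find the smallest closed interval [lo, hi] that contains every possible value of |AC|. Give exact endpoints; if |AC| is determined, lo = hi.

|AC| = √(397 - 114·√(2))  (≈ 15.3551)

|AB| ∈ {6}
|BC| ∈ {19}
|AC| ∈ {√(397 - 114·√(2))}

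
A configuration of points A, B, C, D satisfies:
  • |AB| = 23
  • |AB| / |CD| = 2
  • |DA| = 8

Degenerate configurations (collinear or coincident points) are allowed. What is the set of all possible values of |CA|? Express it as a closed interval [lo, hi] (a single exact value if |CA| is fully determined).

|CA| ∈ [7/2, 39/2]  (≈ [3.5000, 19.5000])

|AB| ∈ {23}
|AD| ∈ {8}
|CD| ∈ {23/2}
|BD| ∈ [15, 31]
|AC| ∈ [7/2, 39/2]
|BC| ∈ [7/2, 85/2]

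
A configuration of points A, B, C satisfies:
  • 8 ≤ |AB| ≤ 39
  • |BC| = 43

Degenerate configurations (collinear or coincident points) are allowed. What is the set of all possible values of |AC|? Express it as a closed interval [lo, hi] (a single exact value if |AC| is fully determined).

|AB| ∈ [8, 39]
|BC| ∈ {43}
|AC| ∈ [4, 82]

|AC| ∈ [4, 82]  (≈ [4.0000, 82.0000])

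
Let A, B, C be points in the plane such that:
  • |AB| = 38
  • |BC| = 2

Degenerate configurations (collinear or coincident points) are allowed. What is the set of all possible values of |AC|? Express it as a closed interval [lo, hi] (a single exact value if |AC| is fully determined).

|AC| ∈ [36, 40]  (≈ [36.0000, 40.0000])

|AB| ∈ {38}
|BC| ∈ {2}
|AC| ∈ [36, 40]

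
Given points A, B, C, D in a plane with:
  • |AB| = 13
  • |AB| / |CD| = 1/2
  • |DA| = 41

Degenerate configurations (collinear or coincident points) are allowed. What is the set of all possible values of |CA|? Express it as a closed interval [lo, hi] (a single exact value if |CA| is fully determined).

|CA| ∈ [15, 67]  (≈ [15.0000, 67.0000])

|AB| ∈ {13}
|AD| ∈ {41}
|CD| ∈ {26}
|BD| ∈ [28, 54]
|AC| ∈ [15, 67]
|BC| ∈ [2, 80]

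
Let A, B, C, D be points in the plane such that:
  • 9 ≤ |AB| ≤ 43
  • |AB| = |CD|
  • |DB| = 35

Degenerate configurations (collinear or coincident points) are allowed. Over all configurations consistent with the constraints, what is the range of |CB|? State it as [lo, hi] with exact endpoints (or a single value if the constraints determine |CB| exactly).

|AB| ∈ [9, 43]
|BD| ∈ {35}
|CD| ∈ [9, 43]
|AD| ∈ [0, 78]
|BC| ∈ [0, 78]
|AC| ∈ [0, 121]

|CB| ∈ [0, 78]  (≈ [0.0000, 78.0000])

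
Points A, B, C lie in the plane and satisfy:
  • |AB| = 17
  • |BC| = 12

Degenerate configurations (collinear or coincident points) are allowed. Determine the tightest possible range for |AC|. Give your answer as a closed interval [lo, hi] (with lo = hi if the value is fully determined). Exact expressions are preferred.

|AB| ∈ {17}
|BC| ∈ {12}
|AC| ∈ [5, 29]

|AC| ∈ [5, 29]  (≈ [5.0000, 29.0000])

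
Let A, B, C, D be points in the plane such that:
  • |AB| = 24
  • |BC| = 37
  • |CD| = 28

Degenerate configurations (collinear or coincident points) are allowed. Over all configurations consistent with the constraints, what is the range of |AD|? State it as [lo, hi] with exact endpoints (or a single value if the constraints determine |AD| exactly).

|AD| ∈ [0, 89]  (≈ [0.0000, 89.0000])

|AB| ∈ {24}
|BC| ∈ {37}
|CD| ∈ {28}
|AC| ∈ [13, 61]
|BD| ∈ [9, 65]
|AD| ∈ [0, 89]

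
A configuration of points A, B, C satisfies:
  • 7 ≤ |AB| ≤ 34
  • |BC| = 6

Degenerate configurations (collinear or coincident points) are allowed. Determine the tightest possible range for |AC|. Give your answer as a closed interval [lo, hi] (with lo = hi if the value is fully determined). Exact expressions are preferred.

|AB| ∈ [7, 34]
|BC| ∈ {6}
|AC| ∈ [1, 40]

|AC| ∈ [1, 40]  (≈ [1.0000, 40.0000])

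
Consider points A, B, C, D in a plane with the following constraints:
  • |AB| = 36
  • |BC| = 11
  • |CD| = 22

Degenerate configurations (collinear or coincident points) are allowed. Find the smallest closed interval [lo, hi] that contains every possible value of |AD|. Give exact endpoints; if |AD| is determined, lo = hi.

|AD| ∈ [3, 69]  (≈ [3.0000, 69.0000])

|AB| ∈ {36}
|BC| ∈ {11}
|CD| ∈ {22}
|AC| ∈ [25, 47]
|BD| ∈ [11, 33]
|AD| ∈ [3, 69]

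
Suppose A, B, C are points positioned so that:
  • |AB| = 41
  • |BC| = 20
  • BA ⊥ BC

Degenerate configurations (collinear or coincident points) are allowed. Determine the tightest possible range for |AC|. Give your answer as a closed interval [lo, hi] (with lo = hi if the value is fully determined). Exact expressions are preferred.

|AC| = √(2081)  (≈ 45.6180)

|AB| ∈ {41}
|BC| ∈ {20}
|AC| ∈ {√(2081)}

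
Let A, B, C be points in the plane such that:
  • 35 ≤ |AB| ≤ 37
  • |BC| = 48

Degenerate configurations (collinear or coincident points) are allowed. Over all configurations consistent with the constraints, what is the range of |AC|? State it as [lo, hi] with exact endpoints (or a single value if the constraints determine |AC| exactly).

|AB| ∈ [35, 37]
|BC| ∈ {48}
|AC| ∈ [11, 85]

|AC| ∈ [11, 85]  (≈ [11.0000, 85.0000])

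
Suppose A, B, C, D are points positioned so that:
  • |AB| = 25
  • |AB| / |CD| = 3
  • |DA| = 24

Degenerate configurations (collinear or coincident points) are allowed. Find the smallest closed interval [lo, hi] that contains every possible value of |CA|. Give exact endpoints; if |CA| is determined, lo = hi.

|AB| ∈ {25}
|AD| ∈ {24}
|CD| ∈ {25/3}
|BD| ∈ [1, 49]
|AC| ∈ [47/3, 97/3]
|BC| ∈ [0, 172/3]

|CA| ∈ [47/3, 97/3]  (≈ [15.6667, 32.3333])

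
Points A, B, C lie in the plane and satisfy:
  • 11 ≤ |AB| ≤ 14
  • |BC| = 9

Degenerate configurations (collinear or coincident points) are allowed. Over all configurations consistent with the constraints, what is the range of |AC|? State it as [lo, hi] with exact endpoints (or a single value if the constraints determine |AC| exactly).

|AC| ∈ [2, 23]  (≈ [2.0000, 23.0000])

|AB| ∈ [11, 14]
|BC| ∈ {9}
|AC| ∈ [2, 23]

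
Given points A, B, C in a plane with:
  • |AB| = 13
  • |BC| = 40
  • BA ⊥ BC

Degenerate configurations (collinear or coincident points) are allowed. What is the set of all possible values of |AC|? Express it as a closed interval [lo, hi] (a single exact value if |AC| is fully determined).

|AC| = √(1769)  (≈ 42.0595)

|AB| ∈ {13}
|BC| ∈ {40}
|AC| ∈ {√(1769)}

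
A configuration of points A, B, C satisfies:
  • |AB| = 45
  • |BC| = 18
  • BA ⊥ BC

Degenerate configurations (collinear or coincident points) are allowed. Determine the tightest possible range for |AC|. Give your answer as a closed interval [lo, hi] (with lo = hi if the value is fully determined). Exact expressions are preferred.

|AC| = 9·√(29)  (≈ 48.4665)

|AB| ∈ {45}
|BC| ∈ {18}
|AC| ∈ {9·√(29)}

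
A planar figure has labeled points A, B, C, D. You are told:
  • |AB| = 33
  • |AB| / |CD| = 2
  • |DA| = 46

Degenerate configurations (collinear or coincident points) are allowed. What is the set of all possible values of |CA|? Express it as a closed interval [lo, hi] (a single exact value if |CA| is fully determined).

|AB| ∈ {33}
|AD| ∈ {46}
|CD| ∈ {33/2}
|BD| ∈ [13, 79]
|AC| ∈ [59/2, 125/2]
|BC| ∈ [0, 191/2]

|CA| ∈ [59/2, 125/2]  (≈ [29.5000, 62.5000])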